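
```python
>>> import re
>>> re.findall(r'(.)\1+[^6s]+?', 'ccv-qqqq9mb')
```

['c', 'q']

`\1` has to match the exact text group 1 already captured.
Walking the string: at [0:3] match 'ccv', group 1 = 'c'; at [4:9] match 'qqqq9', group 1 = 'q'.
One capturing group, so `findall` returns just the captured substring from each match — 2 in all.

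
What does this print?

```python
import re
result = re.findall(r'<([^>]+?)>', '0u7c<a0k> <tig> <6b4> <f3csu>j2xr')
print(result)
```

With a single group, `findall` returns only what that group captured — 4 items.

['a0k', 'tig', '6b4', 'f3csu']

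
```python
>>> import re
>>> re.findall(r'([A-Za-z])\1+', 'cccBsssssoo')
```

After group 1 captures some text, `\1` only succeeds where that same text appears again.
Matches: at [0:3] match 'ccc', group 1 = 'c'; at [4:9] match 'sssss', group 1 = 's'; at [9:11] match 'oo', group 1 = 'o'.
Because there's exactly one group, `findall` drops the full match and keeps group 1 from each hit.

['c', 's', 'o']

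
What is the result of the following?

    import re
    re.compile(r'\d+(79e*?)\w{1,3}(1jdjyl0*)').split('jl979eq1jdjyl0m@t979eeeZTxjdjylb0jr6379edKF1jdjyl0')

['jl', '79', '1jdjyl0', 'm@t979eeeZTxjdjylb0jr', '79e', '1jdjyl0', '']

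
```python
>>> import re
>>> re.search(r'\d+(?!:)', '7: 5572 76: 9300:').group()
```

'5572'

Because the assertion is negative and zero-width, positions next to the forbidden text are skipped.
Unlike `match`, `search` isn't anchored — it looks for the pattern anywhere in the string.
The match spans [3:7] → '5572'.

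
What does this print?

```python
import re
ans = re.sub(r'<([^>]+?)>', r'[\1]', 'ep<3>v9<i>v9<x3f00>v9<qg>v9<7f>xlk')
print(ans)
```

ep[3]v9[i]v9[x3f00]v9[qg]v9[7f]xlk

The replacement refers to a captured group, so each match is rewritten using its own captured text.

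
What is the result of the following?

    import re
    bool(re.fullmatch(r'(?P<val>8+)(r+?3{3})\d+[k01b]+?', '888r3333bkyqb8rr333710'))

False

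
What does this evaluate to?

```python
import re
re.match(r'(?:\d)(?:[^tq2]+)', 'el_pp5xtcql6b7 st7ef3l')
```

None

The pattern matches a digit (non-capturing group); then one or more of any character except [tq2] (non-capturing group).
`match` is anchored at position 0; if the pattern doesn't fit there, it returns None.
Here the pattern fails at index 0, so the call returns None.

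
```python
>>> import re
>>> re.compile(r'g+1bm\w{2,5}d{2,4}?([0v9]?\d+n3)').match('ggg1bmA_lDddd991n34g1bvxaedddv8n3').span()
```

With `match`, the pattern is implicitly anchored at the beginning.
The match spans [0:18] → 'ggg1bmA_lDddd991n3'.

(0, 18)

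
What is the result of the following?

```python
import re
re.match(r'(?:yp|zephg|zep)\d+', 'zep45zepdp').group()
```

'zep45'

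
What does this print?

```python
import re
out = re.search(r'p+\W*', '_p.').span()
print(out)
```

(1, 3)

The pattern matches one or more of a literal 'p'; then zero or more of a non-word character.
`re.search` scans for the first position where the pattern succeeds.
The match spans [1:3] → 'p.'.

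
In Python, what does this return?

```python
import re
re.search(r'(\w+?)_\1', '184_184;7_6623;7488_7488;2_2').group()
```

'184_184'

A backreference is literal: `\1` must see the identical characters the first group matched.
`re.search` tries every starting position until one works.
The match spans [0:7] → '184_184'.
Captured: group 1 = '184'.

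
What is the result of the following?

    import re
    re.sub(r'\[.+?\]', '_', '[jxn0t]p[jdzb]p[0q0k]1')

'_p_p_1'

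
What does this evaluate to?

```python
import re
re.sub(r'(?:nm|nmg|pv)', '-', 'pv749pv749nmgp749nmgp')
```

'-749-749-gp749-gp'

The regex engine tests alternatives in the order written; an earlier branch that matches wins even if a later one would match more.
Matches: at [0:2] → 'pv'; at [5:7] → 'pv'; at [10:12] → 'nm'; at [17:19] → 'nm'.
Every occurrence is swapped for '-'.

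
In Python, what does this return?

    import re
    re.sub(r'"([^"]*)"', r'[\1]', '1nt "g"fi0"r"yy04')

Matches: at [4:7] → '"g"'; at [10:13] → '"r"'.
The replacement refers to a captured group, so each match is rewritten using its own captured text.

'1nt [g]fi0[r]yy04'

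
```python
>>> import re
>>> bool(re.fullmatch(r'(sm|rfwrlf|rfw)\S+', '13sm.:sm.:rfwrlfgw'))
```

False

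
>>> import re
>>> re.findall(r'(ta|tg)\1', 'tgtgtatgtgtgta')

['tg', 'tg']

After group 1 captures some text, `\1` only succeeds where that same text appears again.
One capturing group, so `findall` returns just the captured substring from each match — 2 in all.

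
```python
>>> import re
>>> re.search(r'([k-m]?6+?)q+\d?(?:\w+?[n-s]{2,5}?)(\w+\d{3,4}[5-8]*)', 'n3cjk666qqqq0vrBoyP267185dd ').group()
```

'k666qqqq0vrBoyP267185'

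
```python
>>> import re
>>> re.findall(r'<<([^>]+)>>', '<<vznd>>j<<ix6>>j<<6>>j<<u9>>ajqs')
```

['vznd', 'ix6', '6', 'u9']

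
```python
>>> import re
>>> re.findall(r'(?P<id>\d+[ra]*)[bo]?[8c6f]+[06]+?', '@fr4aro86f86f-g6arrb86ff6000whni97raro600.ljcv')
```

This matches one or more of a digit, then zero or more of one of [ra] (captured as 'id'); then optionally one of [bo], then one or more of one of [8c6f]; then one or more of one of [06] (lazy).
Scanning left to right: at [3:12] match '4aro86f86', group 1 = '4ar'; at [15:26] match '6arrb86ff60', group 1 = '6arr'; at [32:40] match '97raro60', group 1 = '97rar'.
`findall` collects group 1 from each match (3 total).

['4ar', '6arr', '97rar']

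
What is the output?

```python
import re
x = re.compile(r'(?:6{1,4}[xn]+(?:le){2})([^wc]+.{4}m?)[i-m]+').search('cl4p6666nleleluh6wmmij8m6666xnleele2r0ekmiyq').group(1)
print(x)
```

This matches 1 to 4 of the literal '6', then one or more of one of [xn], then the literal 'le' repeated 2 times (non-capturing group); then one or more of any character except [wc], then exactly 4 of any character, then optionally the literal 'm' (captured); then one or more of a character in [i-m].
`search` walks the string left to right and returns the first match it finds.
The match spans [4:22] → '6666nleleluh6wmmij'.
Captured: group 1 = 'luh6wmmi'.

luh6wmmi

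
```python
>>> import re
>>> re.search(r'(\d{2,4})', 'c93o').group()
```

The pattern matches 2 to 4 of a digit (captured).
`re.search` scans for the first position where the pattern succeeds.
The match spans [1:3] → '93'.
Captured: group 1 = '93'.

'93'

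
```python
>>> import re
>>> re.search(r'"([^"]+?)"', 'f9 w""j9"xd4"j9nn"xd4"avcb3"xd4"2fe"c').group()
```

'"j9"'

`search` walks the string left to right and returns the first match it finds.
The match spans [5:9] → '"j9"'.
Captured: group 1 = 'j9'.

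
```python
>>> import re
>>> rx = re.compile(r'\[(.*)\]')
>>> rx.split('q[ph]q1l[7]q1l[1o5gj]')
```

Matches to split on: at [1:21] → '[ph]q1l[7]q1l[1o5gj]'.
`re.split` interleaves the captured-group text with the surrounding fragments.

['q', 'ph]q1l[7]q1l[1o5gj', '']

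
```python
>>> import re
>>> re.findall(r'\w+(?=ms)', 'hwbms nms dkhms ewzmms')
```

['hwb', 'n', 'dkh', 'ewzm']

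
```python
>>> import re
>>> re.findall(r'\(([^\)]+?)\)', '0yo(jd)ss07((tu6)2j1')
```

['jd', '(tu6']

Scanning left to right: at [3:7] match '(jd)', group 1 = 'jd'; at [11:17] match '((tu6)', group 1 = '(tu6'.
`findall` collects group 1 from each match (2 total).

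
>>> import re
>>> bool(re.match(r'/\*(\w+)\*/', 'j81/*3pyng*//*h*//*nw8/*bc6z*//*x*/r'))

With `match`, the pattern is implicitly anchored at the beginning.
Here position 0 doesn't satisfy it, so the call returns None, and `bool(None)` is False.

False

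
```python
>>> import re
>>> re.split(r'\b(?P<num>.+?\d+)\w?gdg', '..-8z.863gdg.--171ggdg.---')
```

The pattern matches a word boundary (`\b`, zero-width); then one or more of any character (lazy), then one or more of a digit (captured as 'num'); then optionally a word character, then the literal 'gdg'.
A `+?`/`*?`/`{m,n}?` starts at its minimum and grows only as far as needed for what follows to match.
Matches to split on: at [3:12] → '8z.863gdg'; at [12:22] → '.--171ggdg'.
With a capturing group present, the delimiter's captured portion is kept in the result list.

['..-', '8z.863', '', '.--171', '.---']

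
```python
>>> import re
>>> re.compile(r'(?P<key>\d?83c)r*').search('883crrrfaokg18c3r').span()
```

(0, 7)

This matches optionally a digit, then the literal '83c' (captured as 'key'); then zero or more of a literal 'r'.
`re.search` tries every starting position until one works.
The match spans [0:7] → '883crrr'.
Captured: group 1 = '883c'.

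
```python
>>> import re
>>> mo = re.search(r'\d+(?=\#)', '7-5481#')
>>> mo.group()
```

Lookahead/lookbehind check context without consuming it, so the matched span excludes the asserted characters.
Unlike `match`, `search` isn't anchored — it looks for the pattern anywhere in the string.
The match spans [2:6] → '5481'.

'5481'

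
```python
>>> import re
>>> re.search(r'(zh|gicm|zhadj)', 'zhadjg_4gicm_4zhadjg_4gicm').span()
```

(0, 2)

Branches in `(...|...)` are attempted left-to-right; the first branch that allows the whole pattern to succeed is taken.
Unlike `match`, `search` isn't anchored — it looks for the pattern anywhere in the string.
The match spans [0:2] → 'zh'.
Captured: group 1 = 'zh'.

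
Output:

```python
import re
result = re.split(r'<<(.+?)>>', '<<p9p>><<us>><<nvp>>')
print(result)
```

Matches to split on: at [0:7] → '<<p9p>>'; at [7:13] → '<<us>>'; at [13:20] → '<<nvp>>'.
The group in the pattern means `split` returns the separators' captures alongside the pieces.

['', 'p9p', '', 'us', '', 'nvp', '']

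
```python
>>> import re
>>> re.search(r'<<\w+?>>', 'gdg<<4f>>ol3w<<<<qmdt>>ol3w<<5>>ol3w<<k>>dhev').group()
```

`re.search` tries every starting position until one works.
The match spans [3:9] → '<<4f>>'.

'<<4f>>'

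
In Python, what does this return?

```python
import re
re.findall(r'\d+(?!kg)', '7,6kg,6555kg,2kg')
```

The negative lookahead/lookbehind blocks any match where the forbidden context is present.
Matches: at [0:1] → '7'; at [6:9] → '655'.
Since nothing is captured, `findall` lists the 2 matched substrings directly.

['7', '655']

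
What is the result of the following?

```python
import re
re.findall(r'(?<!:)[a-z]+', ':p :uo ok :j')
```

['o', 'ok']

The negative lookahead/lookbehind blocks any match where the forbidden context is present.
`findall` yields the raw match text (2 of them) because the pattern has no groups.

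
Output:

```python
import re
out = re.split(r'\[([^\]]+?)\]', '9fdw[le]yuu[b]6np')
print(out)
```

Matches to split on: at [4:8] → '[le]'; at [11:14] → '[b]'.
The group in the pattern means `split` returns the separators' captures alongside the pieces.

['9fdw', 'le', 'yuu', 'b', '6np']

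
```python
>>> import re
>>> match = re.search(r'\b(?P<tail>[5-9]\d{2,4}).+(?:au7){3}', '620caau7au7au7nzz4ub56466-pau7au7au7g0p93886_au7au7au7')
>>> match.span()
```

The match spans [0:54] → '620caau7au7au7nzz4ub56466-pau7au7au7g0p93886_au7au7au7'.

(0, 54)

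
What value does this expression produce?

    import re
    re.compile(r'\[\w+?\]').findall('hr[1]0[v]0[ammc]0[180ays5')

['[1]', '[v]', '[ammc]']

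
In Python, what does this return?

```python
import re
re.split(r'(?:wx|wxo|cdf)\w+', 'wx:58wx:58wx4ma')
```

Matches to split on: at [10:15] → 'wx4ma'.
The string is cut at each match, leaving 2 pieces.

['wx:58wx:58', '']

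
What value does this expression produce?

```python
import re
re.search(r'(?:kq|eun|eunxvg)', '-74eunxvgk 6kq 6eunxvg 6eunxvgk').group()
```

`|` is ordered: at each position the engine commits to the first alternative that works.
The match spans [3:6] → 'eun'.

'eun'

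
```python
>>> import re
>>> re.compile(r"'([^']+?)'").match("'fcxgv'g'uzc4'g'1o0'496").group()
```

`re.match` only tries the pattern at the start of the string.
The match spans [0:7] → "'fcxgv'".
Captured: group 1 = 'fcxgv'.

"'fcxgv'"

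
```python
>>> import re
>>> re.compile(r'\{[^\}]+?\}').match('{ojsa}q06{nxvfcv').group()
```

'{ojsa}'

`re.match` only tries the pattern at the start of the string.
The match spans [0:6] → '{ojsa}'.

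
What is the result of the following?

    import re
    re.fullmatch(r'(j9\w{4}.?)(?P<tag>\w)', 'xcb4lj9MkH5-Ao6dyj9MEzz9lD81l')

For `fullmatch`, every character of the input must be accounted for by the pattern.
Here the string isn't matched end-to-end, so the call returns None.

None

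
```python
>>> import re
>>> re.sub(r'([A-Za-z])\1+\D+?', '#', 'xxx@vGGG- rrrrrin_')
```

'#v# #n_'

The backreference `\1` re-matches whatever the first group consumed, character for character.
Matches: at [0:4] → 'xxx@'; at [5:9] → 'GGG-'; at [10:16] → 'rrrrri'.
`sub` substitutes '#' at each match site.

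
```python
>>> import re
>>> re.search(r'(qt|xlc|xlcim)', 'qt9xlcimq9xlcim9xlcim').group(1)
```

`search` walks the string left to right and returns the first match it finds.
The match spans [0:2] → 'qt'.
Captured: group 1 = 'qt'.

'qt'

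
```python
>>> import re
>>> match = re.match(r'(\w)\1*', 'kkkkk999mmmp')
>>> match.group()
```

The backreference `\1` re-matches whatever the first group consumed, character for character.
`match` is anchored at position 0; if the pattern doesn't fit there, it returns None.
The match spans [0:5] → 'kkkkk'.
Captured: group 1 = 'k'.

'kkkkk'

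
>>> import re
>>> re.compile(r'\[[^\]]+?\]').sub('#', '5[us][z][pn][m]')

Matches: at [1:5] → '[us]'; at [5:8] → '[z]'; at [8:12] → '[pn]'; at [12:15] → '[m]'.
Each match is replaced by '#'.

'5####'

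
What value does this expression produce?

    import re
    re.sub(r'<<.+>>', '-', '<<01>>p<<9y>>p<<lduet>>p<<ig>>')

'-'

Every occurrence is swapped for '-'.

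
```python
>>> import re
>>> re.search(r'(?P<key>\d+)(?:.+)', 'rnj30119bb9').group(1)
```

'30119'

This matches one or more of a digit (captured as 'key'); then one or more of any character (non-capturing group).
`search` walks the string left to right and returns the first match it finds.
The match spans [3:11] → '30119bb9'.
Captured: group 1 = '30119'.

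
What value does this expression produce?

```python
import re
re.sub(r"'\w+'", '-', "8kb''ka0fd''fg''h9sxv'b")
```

Every occurrence is swapped for '-'.

"8kb'---b"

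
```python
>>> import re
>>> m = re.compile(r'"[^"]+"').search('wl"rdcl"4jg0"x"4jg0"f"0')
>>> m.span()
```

The match spans [2:8] → '"rdcl"'.

(2, 8)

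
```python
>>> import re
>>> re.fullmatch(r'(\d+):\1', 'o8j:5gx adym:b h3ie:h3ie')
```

None

`\1` has to match the exact text group 1 already captured.
For `fullmatch`, every character of the input must be accounted for by the pattern.
Here the pattern can't cover the whole string, so the call returns None.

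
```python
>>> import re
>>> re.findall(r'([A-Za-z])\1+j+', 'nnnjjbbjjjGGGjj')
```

['n', 'b', 'G']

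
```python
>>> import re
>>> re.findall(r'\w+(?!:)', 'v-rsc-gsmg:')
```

['v', 'rsc', 'gsm']

Because the assertion is negative and zero-width, positions next to the forbidden text are skipped.
`findall` yields the raw match text (3 of them) because the pattern has no groups.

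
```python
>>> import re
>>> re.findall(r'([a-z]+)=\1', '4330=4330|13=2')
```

[]

`findall` collects group 1 from each match (0 total).
Nothing in the string satisfies the pattern, so the list is empty.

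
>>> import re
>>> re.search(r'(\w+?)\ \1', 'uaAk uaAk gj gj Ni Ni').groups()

('uaAk',)

The match spans [0:9] → 'uaAk uaAk'.
Captured: group 1 = 'uaAk'.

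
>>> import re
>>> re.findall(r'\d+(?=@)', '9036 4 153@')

['153']

Because the assertion is zero-width, the text it checks is not consumed and won't appear in the result.
No capturing groups, so `findall` returns the 1 full match string.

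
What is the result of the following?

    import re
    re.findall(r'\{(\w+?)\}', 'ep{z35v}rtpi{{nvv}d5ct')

['z35v', 'nvv']

`findall` collects group 1 from each match (2 total).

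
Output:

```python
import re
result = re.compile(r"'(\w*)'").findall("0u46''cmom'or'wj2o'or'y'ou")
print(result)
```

['', 'or', 'or']

Because there's exactly one group, `findall` drops the full match and keeps group 1 from each hit.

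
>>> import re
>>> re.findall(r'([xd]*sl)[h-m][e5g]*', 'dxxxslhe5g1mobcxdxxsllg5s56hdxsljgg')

Pattern: zero or more of one of [xd], then the literal 'sl' (captured); then a character in [h-m], then zero or more of one of [e5g].
Matches: at [0:10] match 'dxxxslhe5g', group 1 = 'dxxxsl'; at [15:24] match 'xdxxsllg5', group 1 = 'xdxxsl'; at [28:35] match 'dxsljgg', group 1 = 'dxsl'.
One capturing group, so `findall` returns just the captured substring from each match — 3 in all.

['dxxxsl', 'xdxxsl', 'dxsl']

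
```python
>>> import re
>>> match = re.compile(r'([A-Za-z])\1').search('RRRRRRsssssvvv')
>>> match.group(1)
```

After group 1 captures some text, `\1` only succeeds where that same text appears again.
`re.search` tries every starting position until one works.
The match spans [0:2] → 'RR'.
Captured: group 1 = 'R'.

'R'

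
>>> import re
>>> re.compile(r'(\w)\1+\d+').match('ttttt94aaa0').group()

The backreference `\1` re-matches whatever the first group consumed, character for character.
`match` is anchored at position 0; if the pattern doesn't fit there, it returns None.
The match spans [0:7] → 'ttttt94'.
Captured: group 1 = 't'.

'ttttt94'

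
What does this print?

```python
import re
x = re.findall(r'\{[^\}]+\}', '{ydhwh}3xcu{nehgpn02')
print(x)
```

Walking the string: at [0:7] → '{ydhwh}'.
With no groups in the pattern, `findall` gives back each whole match — 1 here.

['{ydhwh}']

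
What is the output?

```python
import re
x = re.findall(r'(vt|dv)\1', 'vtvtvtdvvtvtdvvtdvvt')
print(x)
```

The backreference `\1` re-matches whatever the first group consumed, character for character.
Scanning left to right: at [0:4] match 'vtvt', group 1 = 'vt'; at [8:12] match 'vtvt', group 1 = 'vt'.
With a single group, `findall` returns only what that group captured — 2 items.

['vt', 'vt']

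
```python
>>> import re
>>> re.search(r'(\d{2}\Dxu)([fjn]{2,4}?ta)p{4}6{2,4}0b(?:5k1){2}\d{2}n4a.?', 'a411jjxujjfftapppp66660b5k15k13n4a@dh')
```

This matches exactly 2 of a digit, then a non-digit, then the literal 'xu' (captured); then 2 to 4 of one of [fjn] (lazy), then the literal 'ta' (captured); then exactly 4 of a literal 'p', then 2 to 4 of the literal '6', then the literal '0b'; then the literal '5k1' repeated 2 times, then exactly 2 of a digit, then the literal 'n4a'; then optionally any character.
Unlike `match`, `search` isn't anchored — it looks for the pattern anywhere in the string.
Here nothing in the string fits, so the call returns None.

None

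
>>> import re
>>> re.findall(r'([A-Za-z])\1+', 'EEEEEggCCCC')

['E', 'g', 'C']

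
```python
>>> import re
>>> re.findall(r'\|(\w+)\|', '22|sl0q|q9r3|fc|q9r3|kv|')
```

['sl0q', 'fc', 'kv']

Matches: at [2:8] match '|sl0q|', group 1 = 'sl0q'; at [12:16] match '|fc|', group 1 = 'fc'; at [20:24] match '|kv|', group 1 = 'kv'.
With a single group, `findall` returns only what that group captured — 3 items.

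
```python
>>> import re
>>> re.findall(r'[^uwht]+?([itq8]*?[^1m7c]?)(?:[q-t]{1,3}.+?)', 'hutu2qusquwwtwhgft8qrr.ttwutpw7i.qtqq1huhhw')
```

This matches one or more of any character except [uwht] (lazy); then zero or more of one of [itq8] (lazy), then optionally any character except [1m7c] (captured); then 1 to 3 of a character in [q-t], then one or more of any character (lazy) (non-capturing group).
Walking the string: at [4:7] match '2qu', group 1 = ''; at [7:10] match 'squ', group 1 = ''; at [15:19] match 'gft8', group 1 = 'f'; at [19:23] match 'qrr.', group 1 = 'r'; at [30:37] match '7i.qtqq', group 1 = 'i.'.
`findall` collects group 1 from each match (5 total).

['', '', 'f', 'r', 'i.']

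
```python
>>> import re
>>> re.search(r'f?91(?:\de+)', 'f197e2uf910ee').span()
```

(7, 13)

The pattern matches optionally the literal 'f', then the literal '91'; then a digit, then one or more of the literal 'e' (non-capturing group).
`re.search` tries every starting position until one works.
The match spans [7:13] → 'f910ee'.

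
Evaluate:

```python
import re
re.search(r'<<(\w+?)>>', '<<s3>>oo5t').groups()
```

`re.search` scans for the first position where the pattern succeeds.
The match spans [0:6] → '<<s3>>'.
Captured: group 1 = 's3'.

('s3',)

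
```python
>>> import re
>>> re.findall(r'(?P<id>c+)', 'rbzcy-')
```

The pattern matches one or more of a literal 'c' (captured as 'id').
Scanning left to right: at [3:4] match 'c', group 1 = 'c'.
With a single group, `findall` returns only what that group captured — 1 item.

['c']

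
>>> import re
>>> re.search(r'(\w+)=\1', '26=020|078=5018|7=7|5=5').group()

'7=7'

`\1` is not a pattern — it's the concrete string captured by group 1, re-applied verbatim.
Unlike `match`, `search` isn't anchored — it looks for the pattern anywhere in the string.
The match spans [16:19] → '7=7'.
Captured: group 1 = '7'.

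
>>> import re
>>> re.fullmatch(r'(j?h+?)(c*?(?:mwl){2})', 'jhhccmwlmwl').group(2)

'ccmwlmwl'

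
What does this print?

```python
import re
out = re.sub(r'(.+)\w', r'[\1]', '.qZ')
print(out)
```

This matches one or more of any character (captured); then a word character.
Matches: at [0:3] → '.qZ'.
The replacement refers to a captured group, so each match is rewritten using its own captured text.

[.q]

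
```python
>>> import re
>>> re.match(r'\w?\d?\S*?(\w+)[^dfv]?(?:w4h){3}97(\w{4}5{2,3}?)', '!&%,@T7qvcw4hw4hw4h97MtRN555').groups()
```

This matches optionally a word character, then optionally a digit, then zero or more of a non-whitespace character (lazy); then one or more of a word character (captured); then optionally any character except [dfv], then the literal 'w4h' repeated 3 times, then the literal '97'; then exactly 4 of a word character, then 2 to 3 of a literal '5' (lazy) (captured).
Lazy quantifiers expand one character at a time until the remainder of the pattern can match.
`re.match` won't scan ahead — the pattern has to work from the very first character.
The match spans [0:27] → '!&%,@T7qvcw4hw4hw4h97MtRN55'.
Captured: group 1 = 'T7qvc', group 2 = 'MtRN55'.

('T7qvc', 'MtRN55')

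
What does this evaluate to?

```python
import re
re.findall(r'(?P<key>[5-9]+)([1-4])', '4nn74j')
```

[('7', '4')]

Pattern: one or more of a character in [5-9] (captured as 'key'); then a character in [1-4] (captured).
Scanning left to right: at [3:5] match '74', groups = ('7', '4').
Multiple groups make `findall` return tuples — one 2-tuple for the one match.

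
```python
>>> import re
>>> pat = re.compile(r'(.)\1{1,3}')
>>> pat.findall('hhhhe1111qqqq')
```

['h', '1', 'q']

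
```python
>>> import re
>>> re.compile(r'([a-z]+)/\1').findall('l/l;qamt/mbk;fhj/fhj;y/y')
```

['l', 'fhj', 'y']

`\1` has to match the exact text group 1 already captured.
`findall` collects group 1 from each match (3 total).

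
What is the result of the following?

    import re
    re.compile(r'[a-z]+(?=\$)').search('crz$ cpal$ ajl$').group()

Because the assertion is zero-width, the text it checks is not consumed and won't appear in the result.
`search` walks the string left to right and returns the first match it finds.
The match spans [0:3] → 'crz'.

'crz'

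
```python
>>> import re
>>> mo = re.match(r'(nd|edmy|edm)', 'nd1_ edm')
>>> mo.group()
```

`match` is anchored at position 0; if the pattern doesn't fit there, it returns None.
The match spans [0:2] → 'nd'.

'nd'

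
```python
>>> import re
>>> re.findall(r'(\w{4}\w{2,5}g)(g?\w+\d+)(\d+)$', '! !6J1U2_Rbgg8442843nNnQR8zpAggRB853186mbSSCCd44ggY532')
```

[('6J1U2_Rbgg', '8442843nNnQR8zpAggRB853186mbSSCCd44ggY53', '2')]

The pattern matches exactly 4 of a word character, then 2 to 5 of a word character, then a literal 'g' (captured); then optionally a literal 'g', then one or more of a word character, then one or more of a digit (captured); then one or more of a digit (captured); then anchored at the end.
Scanning left to right: at [3:54] match '6J1U2_Rbgg8442843nNnQR8zpAggRB853186mbSSCCd44ggY532', groups = ('6J1U2_Rbgg', '8442843nNnQR8zpAggRB853186mbSSCCd44ggY53', '2').
With 3 capturing groups, `findall` returns a 3-tuple per match.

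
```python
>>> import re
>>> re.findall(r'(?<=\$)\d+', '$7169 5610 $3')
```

['7169', '3']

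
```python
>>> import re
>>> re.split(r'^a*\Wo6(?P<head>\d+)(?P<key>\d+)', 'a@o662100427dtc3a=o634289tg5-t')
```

['', '6210042', '7', 'dtc3a=o634289tg5-t']

The pattern matches anchored at the start of the string; then zero or more of the literal 'a', then a non-word character, then the literal 'o6'; then one or more of a digit (captured as 'head'); then one or more of a digit (captured as 'key').
The group in the pattern means `split` returns the separators' captures alongside the pieces.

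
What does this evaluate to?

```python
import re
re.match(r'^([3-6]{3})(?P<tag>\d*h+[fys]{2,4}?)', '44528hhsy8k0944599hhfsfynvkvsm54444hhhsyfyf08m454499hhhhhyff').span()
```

This matches anchored at the start of the string; then exactly 3 of a character in [3-6] (captured); then zero or more of a digit, then one or more of a literal 'h', then 2 to 4 of one of [fys] (lazy) (captured as 'tag').
`re.match` only tries the pattern at the start of the string.
The match spans [0:9] → '44528hhsy'.
Captured: group 1 = '445', group 2 = '28hhsy'.

(0, 9)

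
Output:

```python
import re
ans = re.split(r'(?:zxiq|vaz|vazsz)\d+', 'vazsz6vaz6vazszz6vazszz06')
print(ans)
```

['', '', 'vazszz6vazszz06']

Matches to split on: at [0:6] → 'vazsz6'; at [6:10] → 'vaz6'.
`split` removes every match and returns the 3 fragments in between.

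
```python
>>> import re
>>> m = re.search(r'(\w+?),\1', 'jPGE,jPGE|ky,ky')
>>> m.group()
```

'jPGE,jPGE'

`\1` is not a pattern — it's the concrete string captured by group 1, re-applied verbatim.
Unlike `match`, `search` isn't anchored — it looks for the pattern anywhere in the string.
The match spans [0:9] → 'jPGE,jPGE'.
Captured: group 1 = 'jPGE'.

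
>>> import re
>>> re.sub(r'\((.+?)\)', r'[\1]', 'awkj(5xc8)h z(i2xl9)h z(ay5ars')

A `+?`/`*?`/`{m,n}?` starts at its minimum and grows only as far as needed for what follows to match.
The replacement refers to a captured group, so each match is rewritten using its own captured text.

'awkj[5xc8]h z[i2xl9]h z(ay5ars'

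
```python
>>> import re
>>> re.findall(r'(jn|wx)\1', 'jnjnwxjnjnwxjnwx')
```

['jn', 'jn']

A backreference is literal: `\1` must see the identical characters the first group matched.
Scanning left to right: at [0:4] match 'jnjn', group 1 = 'jn'; at [6:10] match 'jnjn', group 1 = 'jn'.
Because there's exactly one group, `findall` drops the full match and keeps group 1 from each hit.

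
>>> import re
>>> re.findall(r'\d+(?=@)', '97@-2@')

Because the assertion is zero-width, the text it checks is not consumed and won't appear in the result.
Matches: at [0:2] → '97'; at [4:5] → '2'.
`findall` yields the raw match text (2 of them) because the pattern has no groups.

['97', '2']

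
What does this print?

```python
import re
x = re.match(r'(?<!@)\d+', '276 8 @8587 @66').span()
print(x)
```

`re.match` only tries the pattern at the start of the string.
The match spans [0:3] → '276'.

(0, 3)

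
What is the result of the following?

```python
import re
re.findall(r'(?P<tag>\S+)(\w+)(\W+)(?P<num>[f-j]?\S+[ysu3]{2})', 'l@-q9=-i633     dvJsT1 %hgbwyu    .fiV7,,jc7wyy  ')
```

With 4 capturing groups, `findall` returns a 4-tuple per match.

[('l@-q', '9', '=-', 'i633'), ('dvJsT', '1', ' %', 'hgbwyu'), ('.fiV', '7', ',,', 'jc7wyy')]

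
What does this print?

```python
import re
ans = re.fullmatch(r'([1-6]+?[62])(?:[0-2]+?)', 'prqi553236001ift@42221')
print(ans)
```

None

`re.fullmatch` requires the pattern to consume the entire string.
Here there's no way to consume every character, so the call returns None.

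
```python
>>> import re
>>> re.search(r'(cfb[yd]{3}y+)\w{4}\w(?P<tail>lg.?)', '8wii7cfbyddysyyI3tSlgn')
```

None

Pattern: the literal 'cfb', then exactly 3 of one of [yd], then one or more of a literal 'y' (captured); then exactly 4 of a word character, then a word character; then the literal 'lg', then optionally any character (captured as 'tail').
`re.search` scans for the first position where the pattern succeeds.
Here nothing in the string fits, so the call returns None.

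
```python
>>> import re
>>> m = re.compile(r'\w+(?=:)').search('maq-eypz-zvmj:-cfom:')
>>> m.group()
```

'zvmj'

The positive lookaround only admits positions where the adjacent text matches; those characters stay outside the span.
`re.search` scans for the first position where the pattern succeeds.
The match spans [9:13] → 'zvmj'.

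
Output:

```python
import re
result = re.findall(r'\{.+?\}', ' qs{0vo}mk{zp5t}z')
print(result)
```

Because the quantifier is non-greedy, it stops expanding at the earliest point where the rest of the pattern can succeed.
`findall` yields the raw match text (2 of them) because the pattern has no groups.

['{0vo}', '{zp5t}']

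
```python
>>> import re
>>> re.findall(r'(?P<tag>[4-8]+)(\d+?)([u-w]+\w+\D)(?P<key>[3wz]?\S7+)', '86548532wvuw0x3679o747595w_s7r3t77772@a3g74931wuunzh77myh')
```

[('865485', '32', 'wvuw0x3679o747595w_s7r3t', '7777'), ('74', '931', 'wuunzh', '77')]

`findall` packs the 4 group values into a tuple for every match.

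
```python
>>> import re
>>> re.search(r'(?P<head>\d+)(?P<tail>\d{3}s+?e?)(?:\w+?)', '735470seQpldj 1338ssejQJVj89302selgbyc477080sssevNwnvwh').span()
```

(0, 9)

Because the quantifier is non-greedy, it stops expanding at the earliest point where the rest of the pattern can succeed.
The match spans [0:9] → '735470seQ'.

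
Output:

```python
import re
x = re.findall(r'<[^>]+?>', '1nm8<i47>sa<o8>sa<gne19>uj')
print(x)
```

Matches: at [4:9] → '<i47>'; at [11:15] → '<o8>'; at [17:24] → '<gne19>'.
No capturing groups, so `findall` returns the 3 full match strings.

['<i47>', '<o8>', '<gne19>']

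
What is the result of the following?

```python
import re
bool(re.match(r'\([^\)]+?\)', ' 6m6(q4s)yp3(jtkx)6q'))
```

With `match`, the pattern is implicitly anchored at the beginning.
Here position 0 doesn't satisfy it, so the call returns None, and `bool(None)` is False.

False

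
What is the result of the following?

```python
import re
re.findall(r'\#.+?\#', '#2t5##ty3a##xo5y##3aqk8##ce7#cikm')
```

Lazy quantifiers expand one character at a time until the remainder of the pattern can match.
Matches: at [0:5] → '#2t5#'; at [5:11] → '#ty3a#'; at [11:17] → '#xo5y#'; at [17:24] → '#3aqk8#'; at [24:29] → '#ce7#'.
No capturing groups, so `findall` returns the 5 full match strings.

['#2t5#', '#ty3a#', '#xo5y#', '#3aqk8#', '#ce7#']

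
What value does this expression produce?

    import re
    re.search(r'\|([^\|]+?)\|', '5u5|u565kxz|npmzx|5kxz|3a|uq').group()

'|u565kxz|'

The match spans [3:12] → '|u565kxz|'.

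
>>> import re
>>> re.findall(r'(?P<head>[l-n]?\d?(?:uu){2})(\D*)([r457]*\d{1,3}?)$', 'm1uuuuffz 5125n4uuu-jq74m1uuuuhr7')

[('m1uuuu', 'hr', '7')]

This matches optionally a character in [l-n], then optionally a digit, then the literal 'uu' repeated 2 times (captured as 'head'); then zero or more of a non-digit (captured); then zero or more of one of [r457], then 1 to 3 of a digit (lazy) (captured); then anchored at the end.
With 3 capturing groups, `findall` returns a 3-tuple per match.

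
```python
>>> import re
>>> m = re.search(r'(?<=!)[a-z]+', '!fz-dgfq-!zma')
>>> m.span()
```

The lookaround is zero-width — it requires the adjacent text to match without consuming it, so the asserted text isn't part of the match.
`search` walks the string left to right and returns the first match it finds.
The match spans [1:3] → 'fz'.

(1, 3)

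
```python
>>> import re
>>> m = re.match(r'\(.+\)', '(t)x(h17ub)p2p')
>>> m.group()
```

'(t)x(h17ub)'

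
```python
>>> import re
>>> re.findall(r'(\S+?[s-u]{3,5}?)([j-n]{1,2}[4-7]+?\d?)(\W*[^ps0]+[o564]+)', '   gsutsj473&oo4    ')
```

[('gsuts', 'j47', '3&oo4')]

This matches one or more of a non-whitespace character (lazy), then 3 to 5 of a character in [s-u] (lazy) (captured); then 1 to 2 of a character in [j-n], then one or more of a character in [4-7] (lazy), then optionally a digit (captured); then zero or more of a non-word character, then one or more of any character except [ps0], then one or more of one of [o564] (captured).
Lazy quantifiers expand one character at a time until the remainder of the pattern can match.
Matches: at [3:16] match 'gsutsj473&oo4', groups = ('gsuts', 'j47', '3&oo4').
Multiple groups make `findall` return tuples — one 3-tuple for the one match.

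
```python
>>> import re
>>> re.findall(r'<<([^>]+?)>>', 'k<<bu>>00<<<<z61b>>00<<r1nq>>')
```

Scanning left to right: at [1:7] match '<<bu>>', group 1 = 'bu'; at [9:19] match '<<<<z61b>>', group 1 = '<<z61b'; at [21:29] match '<<r1nq>>', group 1 = 'r1nq'.
With a single group, `findall` returns only what that group captured — 3 items.

['bu', '<<z61b', 'r1nq']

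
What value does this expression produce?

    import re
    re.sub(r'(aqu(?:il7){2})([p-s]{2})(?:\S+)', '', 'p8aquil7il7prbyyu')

This matches the literal 'aqu', then the literal 'il7' repeated 2 times (captured); then exactly 2 of a character in [p-s] (captured); then one or more of a non-whitespace character (non-capturing group).
Matches: at [2:17] → 'aquil7il7prbyyu'.
`sub` substitutes '' at each match site.

'p8'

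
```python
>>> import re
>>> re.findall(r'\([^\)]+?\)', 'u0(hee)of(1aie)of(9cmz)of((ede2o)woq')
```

['(hee)', '(1aie)', '(9cmz)', '((ede2o)']

Scanning left to right: at [2:7] → '(hee)'; at [9:15] → '(1aie)'; at [17:23] → '(9cmz)'; at [25:33] → '((ede2o)'.
`findall` yields the raw match text (4 of them) because the pattern has no groups.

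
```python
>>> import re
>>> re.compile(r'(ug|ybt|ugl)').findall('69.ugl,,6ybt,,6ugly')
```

['ug', 'ybt', 'ug']

The regex engine tests alternatives in the order written; an earlier branch that matches wins even if a later one would match more.
Walking the string: at [3:5] match 'ug', group 1 = 'ug'; at [9:12] match 'ybt', group 1 = 'ybt'; at [15:17] match 'ug', group 1 = 'ug'.
Because there's exactly one group, `findall` drops the full match and keeps group 1 from each hit.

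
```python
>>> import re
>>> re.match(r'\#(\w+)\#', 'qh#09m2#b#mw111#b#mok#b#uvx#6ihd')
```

None

`re.match` won't scan ahead — the pattern has to work from the very first character.
Here position 0 doesn't satisfy it, so the call returns None.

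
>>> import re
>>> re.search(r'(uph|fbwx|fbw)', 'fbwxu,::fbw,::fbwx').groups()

('fbwx',)

Branches in `(...|...)` are attempted left-to-right; the first branch that allows the whole pattern to succeed is taken.
`search` walks the string left to right and returns the first match it finds.
The match spans [0:4] → 'fbwx'.
Captured: group 1 = 'fbwx'.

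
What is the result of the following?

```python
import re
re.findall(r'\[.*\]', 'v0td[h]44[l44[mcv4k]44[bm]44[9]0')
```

Matches: at [4:31] → '[h]44[l44[mcv4k]44[bm]44[9]'.
`findall` yields the raw match text (1 of them) because the pattern has no groups.

['[h]44[l44[mcv4k]44[bm]44[9]']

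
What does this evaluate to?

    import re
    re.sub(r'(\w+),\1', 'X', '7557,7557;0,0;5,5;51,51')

The backreference `\1` re-matches whatever the first group consumed, character for character.
Matches: at [0:9] → '7557,7557'; at [10:13] → '0,0'; at [14:17] → '5,5'; at [18:23] → '51,51'.
Each match is replaced by 'X'.

'X;X;X;X'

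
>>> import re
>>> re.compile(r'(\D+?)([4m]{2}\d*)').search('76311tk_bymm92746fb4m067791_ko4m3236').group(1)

'tk_by'

The pattern matches one or more of a non-digit (lazy) (captured); then exactly 2 of one of [4m], then zero or more of a digit (captured).
`re.search` scans for the first position where the pattern succeeds.
The match spans [5:17] → 'tk_bymm92746'.
Captured: group 1 = 'tk_by', group 2 = 'mm92746'.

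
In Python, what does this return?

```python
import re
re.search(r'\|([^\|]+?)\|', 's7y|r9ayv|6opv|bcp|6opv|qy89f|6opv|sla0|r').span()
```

(3, 10)

`re.search` scans for the first position where the pattern succeeds.
The match spans [3:10] → '|r9ayv|'.
Captured: group 1 = 'r9ayv'.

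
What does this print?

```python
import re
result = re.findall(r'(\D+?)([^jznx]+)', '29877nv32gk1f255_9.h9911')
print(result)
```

The pattern matches one or more of a non-digit (lazy) (captured); then one or more of any character except [jznx] (captured).
Scanning left to right: at [5:24] match 'nv32gk1f255_9.h9911', groups = ('n', 'v32gk1f255_9.h9911').
`findall` packs the 2 group values into a tuple for every match.

[('n', 'v32gk1f255_9.h9911')]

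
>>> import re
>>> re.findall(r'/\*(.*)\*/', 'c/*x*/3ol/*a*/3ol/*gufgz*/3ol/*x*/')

['x*/3ol/*a*/3ol/*gufgz*/3ol/*x']

Walking the string: at [1:34] match '/*x*/3ol/*a*/3ol/*gufgz*/3ol/*x*/', group 1 = 'x*/3ol/*a*/3ol/*gufgz*/3ol/*x'.
Because there's exactly one group, `findall` drops the full match and keeps group 1 from the one hit.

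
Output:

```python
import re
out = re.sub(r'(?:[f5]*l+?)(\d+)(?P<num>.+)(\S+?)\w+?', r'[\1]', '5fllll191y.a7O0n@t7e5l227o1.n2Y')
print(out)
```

The pattern matches zero or more of one of [f5], then one or more of the literal 'l' (lazy) (non-capturing group); then one or more of a digit (captured); then one or more of any character (captured as 'num'); then one or more of a non-whitespace character (lazy) (captured); then one or more of a word character (lazy).
`\1` in the replacement pulls in group 1's text for each match.

[191]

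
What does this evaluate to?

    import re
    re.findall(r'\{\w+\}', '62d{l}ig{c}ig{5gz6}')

Matches: at [3:6] → '{l}'; at [8:11] → '{c}'; at [13:19] → '{5gz6}'.
`findall` yields the raw match text (3 of them) because the pattern has no groups.

['{l}', '{c}', '{5gz6}']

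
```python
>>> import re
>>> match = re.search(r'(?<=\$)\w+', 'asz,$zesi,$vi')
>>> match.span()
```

(5, 9)

Lookahead/lookbehind check context without consuming it, so the matched span excludes the asserted characters.
The match spans [5:9] → 'zesi'.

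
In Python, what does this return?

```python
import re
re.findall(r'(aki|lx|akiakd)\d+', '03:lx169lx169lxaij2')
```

['lx', 'lx']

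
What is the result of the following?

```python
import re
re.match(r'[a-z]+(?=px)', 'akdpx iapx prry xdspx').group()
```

With `match`, the pattern is implicitly anchored at the beginning.
The match spans [0:3] → 'akd'.

'akd'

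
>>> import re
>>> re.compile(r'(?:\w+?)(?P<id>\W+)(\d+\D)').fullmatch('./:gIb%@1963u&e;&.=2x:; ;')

None

`fullmatch` succeeds only if the pattern covers the string from start to end.
Here the string isn't matched end-to-end, so the call returns None.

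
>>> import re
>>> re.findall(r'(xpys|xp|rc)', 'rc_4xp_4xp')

Scanning left to right: at [0:2] match 'rc', group 1 = 'rc'; at [4:6] match 'xp', group 1 = 'xp'; at [8:10] match 'xp', group 1 = 'xp'.
One capturing group, so `findall` returns just the captured substring from each match — 3 in all.

['rc', 'xp', 'xp']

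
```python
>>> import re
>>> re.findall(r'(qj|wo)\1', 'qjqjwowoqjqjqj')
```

After group 1 captures some text, `\1` only succeeds where that same text appears again.
Walking the string: at [0:4] match 'qjqj', group 1 = 'qj'; at [4:8] match 'wowo', group 1 = 'wo'; at [8:12] match 'qjqj', group 1 = 'qj'.
With a single group, `findall` returns only what that group captured — 3 items.

['qj', 'wo', 'qj']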